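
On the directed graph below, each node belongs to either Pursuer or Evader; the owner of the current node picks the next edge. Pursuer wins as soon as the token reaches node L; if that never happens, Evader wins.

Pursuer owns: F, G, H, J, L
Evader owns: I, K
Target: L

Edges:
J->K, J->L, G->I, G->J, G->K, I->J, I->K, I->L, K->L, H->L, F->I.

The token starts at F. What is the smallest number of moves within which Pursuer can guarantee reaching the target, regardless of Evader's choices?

3

A0 = {L}
A1: add {H, J, K} — H (Pursuer) has H→L; J (Pursuer) has J→L; K (Evader): all of {L} already in.
A2: add {G, I} — G (Pursuer) has G→J; I (Evader): all of {J, K, L} already in.
A3: add {F} — F (Pursuer) has F→I.
A3 = all vertices. Fixed point.
F enters the attractor at level 3, so Pursuer can force the target in 3 moves from there.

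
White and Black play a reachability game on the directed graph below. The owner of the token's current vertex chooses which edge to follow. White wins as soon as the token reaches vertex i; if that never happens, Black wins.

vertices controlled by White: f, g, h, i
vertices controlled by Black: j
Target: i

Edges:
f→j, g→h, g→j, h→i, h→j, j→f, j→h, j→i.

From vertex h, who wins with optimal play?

A0 = {i}
A1: add {h} — h (White) has h→i.
h ∈ A1, so White can force the target.

White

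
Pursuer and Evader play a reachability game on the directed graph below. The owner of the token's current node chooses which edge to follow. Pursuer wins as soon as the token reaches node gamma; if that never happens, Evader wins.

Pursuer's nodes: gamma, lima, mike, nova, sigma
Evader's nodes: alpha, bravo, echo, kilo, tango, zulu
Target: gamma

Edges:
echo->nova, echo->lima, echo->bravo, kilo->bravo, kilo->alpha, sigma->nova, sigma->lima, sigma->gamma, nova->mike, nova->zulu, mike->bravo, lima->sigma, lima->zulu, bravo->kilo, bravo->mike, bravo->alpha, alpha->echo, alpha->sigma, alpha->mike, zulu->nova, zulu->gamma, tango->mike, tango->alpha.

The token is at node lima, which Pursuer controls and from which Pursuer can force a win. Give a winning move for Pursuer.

A0 = {gamma}
A1: add {sigma} — sigma (Pursuer) has sigma→gamma.
A2: add {lima} — lima (Pursuer) has lima→sigma.
A3 = A2; e.g. echo (Evader) can still go to nova. Fixed point.
From lima, successor sigma is in the attractor (rank 1); the other successor zulu is not.

sigma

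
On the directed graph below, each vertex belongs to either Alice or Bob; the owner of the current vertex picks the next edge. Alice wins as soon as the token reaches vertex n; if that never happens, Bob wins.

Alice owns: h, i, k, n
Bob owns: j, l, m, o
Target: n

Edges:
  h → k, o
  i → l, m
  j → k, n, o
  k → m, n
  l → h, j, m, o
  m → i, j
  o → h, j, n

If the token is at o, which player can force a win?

A0 = {n}
A1: add {k} — k (Alice) has k→n.
A2: add {h} — h (Alice) has h→k.
A3 = A2; e.g. i (Alice) has no edge into A2. Fixed point.
o never enters the attractor, so Bob can avoid the target forever.

Bob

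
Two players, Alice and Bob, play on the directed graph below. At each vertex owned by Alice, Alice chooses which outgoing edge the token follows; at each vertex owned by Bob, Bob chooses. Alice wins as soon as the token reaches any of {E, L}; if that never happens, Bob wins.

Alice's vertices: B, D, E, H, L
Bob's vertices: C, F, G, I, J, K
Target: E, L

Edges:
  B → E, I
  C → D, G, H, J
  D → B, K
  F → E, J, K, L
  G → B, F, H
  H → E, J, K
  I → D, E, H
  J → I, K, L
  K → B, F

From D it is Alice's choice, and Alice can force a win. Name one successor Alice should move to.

B

A0 = {E, L}
A1: add {B, H} — B (Alice) has B→E; H (Alice) has H→E.
A2: add {D} — D (Alice) has D→B.
A3: add {I} — I (Bob): all of {D, E, H} already in.
A4 = A3; e.g. C (Bob) can still go to G. Fixed point.
From D, successor B is in the attractor (rank 1); the other successor K is not.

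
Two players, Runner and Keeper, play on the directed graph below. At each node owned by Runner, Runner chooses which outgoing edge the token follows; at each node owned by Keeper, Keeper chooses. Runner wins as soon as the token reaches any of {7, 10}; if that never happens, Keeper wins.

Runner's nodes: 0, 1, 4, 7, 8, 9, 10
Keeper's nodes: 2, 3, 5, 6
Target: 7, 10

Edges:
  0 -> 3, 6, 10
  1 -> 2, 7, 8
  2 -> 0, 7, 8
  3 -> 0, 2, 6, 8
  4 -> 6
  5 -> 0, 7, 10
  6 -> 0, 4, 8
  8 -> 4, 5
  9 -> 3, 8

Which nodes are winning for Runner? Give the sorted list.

A0 = {7, 10}
A1: add {0, 1} — 0 (Runner) has 0→10; 1 (Runner) has 1→7.
A2: add {5} — 5 (Keeper): all of {0, 7, 10} already in.
A3: add {8} — 8 (Runner) has 8→5.
A4: add {2, 9} — 2 (Keeper): all of {0, 7, 8} already in; 9 (Runner) has 9→8.
A5 = A4; e.g. 3 (Keeper) can still go to 6. Fixed point.
Runner's winning region = {0, 1, 2, 5, 7, 8, 9, 10}.

0, 1, 2, 5, 7, 8, 9, 10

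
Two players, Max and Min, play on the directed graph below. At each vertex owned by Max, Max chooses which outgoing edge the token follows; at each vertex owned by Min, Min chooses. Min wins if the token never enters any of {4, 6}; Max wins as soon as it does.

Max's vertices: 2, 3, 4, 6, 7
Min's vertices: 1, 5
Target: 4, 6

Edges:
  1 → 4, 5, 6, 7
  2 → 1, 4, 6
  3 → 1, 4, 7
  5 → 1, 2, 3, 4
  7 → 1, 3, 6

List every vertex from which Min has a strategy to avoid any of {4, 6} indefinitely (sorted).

A0 = {4, 6}
A1: add {2, 3, 7} — 2 (Max) has 2→4; 3 (Max) has 3→4; 7 (Max) has 7→6.
A2 = A1; e.g. 1 (Min) can still go to 5. Fixed point.
Max's attractor = {2, 3, 4, 6, 7}; Min avoids the target exactly from the complement.

1, 5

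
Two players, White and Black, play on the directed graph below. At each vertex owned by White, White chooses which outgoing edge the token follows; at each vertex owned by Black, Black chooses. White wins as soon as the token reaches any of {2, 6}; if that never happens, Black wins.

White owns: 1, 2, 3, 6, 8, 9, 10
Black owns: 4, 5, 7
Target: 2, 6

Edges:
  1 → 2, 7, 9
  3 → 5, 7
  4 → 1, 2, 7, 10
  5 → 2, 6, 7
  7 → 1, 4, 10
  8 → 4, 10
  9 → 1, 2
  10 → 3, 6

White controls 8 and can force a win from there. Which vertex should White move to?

A0 = {2, 6}
A1: add {1, 9, 10} — 1 (White) has 1→2; 9 (White) has 9→2; 10 (White) has 10→6.
A2: add {8} — 8 (White) has 8→10.
A3 = A2; e.g. 3 (White) has no edge into A2. Fixed point.
From 8, successor 10 is in the attractor (rank 1); the other successor 4 is not.

10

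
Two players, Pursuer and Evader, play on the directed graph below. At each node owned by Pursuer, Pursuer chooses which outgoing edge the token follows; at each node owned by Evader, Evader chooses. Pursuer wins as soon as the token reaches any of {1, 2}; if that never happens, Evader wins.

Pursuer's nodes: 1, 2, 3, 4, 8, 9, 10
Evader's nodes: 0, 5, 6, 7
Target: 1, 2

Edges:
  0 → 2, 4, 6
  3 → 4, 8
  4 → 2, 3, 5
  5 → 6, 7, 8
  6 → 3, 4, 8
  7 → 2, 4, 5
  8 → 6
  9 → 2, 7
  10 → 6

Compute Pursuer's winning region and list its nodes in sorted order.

1, 2, 3, 4, 9

A0 = {1, 2}
A1: add {4, 9} — 4 (Pursuer) has 4→2; 9 (Pursuer) has 9→2.
A2: add {3} — 3 (Pursuer) has 3→4.
A3 = A2; e.g. 0 (Evader) can still go to 6. Fixed point.
Pursuer's winning region = {1, 2, 3, 4, 9}.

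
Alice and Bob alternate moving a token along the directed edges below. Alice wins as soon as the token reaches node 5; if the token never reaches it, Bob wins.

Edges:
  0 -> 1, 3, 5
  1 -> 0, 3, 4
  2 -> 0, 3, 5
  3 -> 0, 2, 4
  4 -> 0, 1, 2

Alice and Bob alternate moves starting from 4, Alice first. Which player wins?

Bob

Track states (vertex, player-to-move).
A0 = {(5,Alice), (5,Bob)}
A1: add {(0,Alice), (2,Alice)}.
A2 = A1; e.g. (0,Bob) stays out. (4,Alice) never enters ⇒ Bob avoids the target.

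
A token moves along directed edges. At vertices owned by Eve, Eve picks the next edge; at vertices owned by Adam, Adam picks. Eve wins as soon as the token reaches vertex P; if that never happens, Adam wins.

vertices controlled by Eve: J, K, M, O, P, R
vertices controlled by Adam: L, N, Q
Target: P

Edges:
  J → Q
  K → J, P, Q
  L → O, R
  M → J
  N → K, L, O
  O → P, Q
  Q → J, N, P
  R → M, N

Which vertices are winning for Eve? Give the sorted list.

A0 = {P}
A1: add {K, O} — K (Eve) has K→P; O (Eve) has O→P.
A2 = A1; e.g. J (Eve) has no edge into A1. Fixed point.
Eve's winning region = {K, O, P}.

K, O, P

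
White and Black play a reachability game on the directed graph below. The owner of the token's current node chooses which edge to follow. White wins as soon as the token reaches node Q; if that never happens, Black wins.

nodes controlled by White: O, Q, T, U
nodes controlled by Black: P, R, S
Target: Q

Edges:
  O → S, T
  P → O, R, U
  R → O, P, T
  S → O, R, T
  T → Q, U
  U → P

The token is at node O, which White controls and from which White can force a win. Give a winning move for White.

T

A0 = {Q}
A1: add {T} — T (White) has T→Q.
A2: add {O} — O (White) has O→T.
A3 = A2; e.g. P (Black) can still go to R. Fixed point.
From O, successor T is in the attractor (rank 1); the other successor S is not.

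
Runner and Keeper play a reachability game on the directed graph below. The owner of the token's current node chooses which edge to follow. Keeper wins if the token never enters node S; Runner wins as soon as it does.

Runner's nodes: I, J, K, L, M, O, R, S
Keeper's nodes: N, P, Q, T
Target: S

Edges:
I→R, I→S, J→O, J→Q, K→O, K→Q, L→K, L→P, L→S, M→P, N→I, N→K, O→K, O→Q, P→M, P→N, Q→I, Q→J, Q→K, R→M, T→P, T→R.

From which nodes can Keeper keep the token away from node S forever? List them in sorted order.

A0 = {S}
A1: add {I, L} — I (Runner) has I→S; L (Runner) has L→S.
A2 = A1; e.g. J (Runner) has no edge into A1. Fixed point.
Runner's attractor = {I, L, S}; Keeper avoids the target exactly from the complement.

J, K, M, N, O, P, Q, R, T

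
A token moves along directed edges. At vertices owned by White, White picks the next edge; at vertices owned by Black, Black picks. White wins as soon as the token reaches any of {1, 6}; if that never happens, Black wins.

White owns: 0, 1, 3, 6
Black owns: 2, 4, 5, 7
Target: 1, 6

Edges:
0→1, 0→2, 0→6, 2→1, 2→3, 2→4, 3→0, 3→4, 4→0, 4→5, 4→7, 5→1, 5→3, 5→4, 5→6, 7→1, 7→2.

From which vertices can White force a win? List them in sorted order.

0, 1, 3, 6

A0 = {1, 6}
A1: add {0} — 0 (White) has 0→1.
A2: add {3} — 3 (White) has 3→0.
A3 = A2; e.g. 2 (Black) can still go to 4. Fixed point.
White's winning region = {0, 1, 3, 6}.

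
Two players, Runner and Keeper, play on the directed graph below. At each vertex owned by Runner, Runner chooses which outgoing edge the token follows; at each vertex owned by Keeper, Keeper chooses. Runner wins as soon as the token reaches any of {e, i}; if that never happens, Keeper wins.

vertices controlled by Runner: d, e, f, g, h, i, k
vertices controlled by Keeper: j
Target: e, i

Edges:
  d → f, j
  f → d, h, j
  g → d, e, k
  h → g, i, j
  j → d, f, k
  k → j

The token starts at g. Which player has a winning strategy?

Runner

A0 = {e, i}
A1: add {g, h} — g (Runner) has g→e; h (Runner) has h→i.
g ∈ A1, so Runner can force the target.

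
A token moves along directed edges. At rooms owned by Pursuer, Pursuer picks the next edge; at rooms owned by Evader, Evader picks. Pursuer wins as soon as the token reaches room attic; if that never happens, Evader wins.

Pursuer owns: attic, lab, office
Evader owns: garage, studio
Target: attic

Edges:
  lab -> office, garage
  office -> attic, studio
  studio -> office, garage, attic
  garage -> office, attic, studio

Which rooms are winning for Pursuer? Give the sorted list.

attic, lab, office

A0 = {attic}
A1: add {office} — office (Pursuer) has office→attic.
A2: add {lab} — lab (Pursuer) has lab→office.
A3 = A2; e.g. garage (Evader) can still go to studio. Fixed point.
Pursuer's winning region = {attic, lab, office}.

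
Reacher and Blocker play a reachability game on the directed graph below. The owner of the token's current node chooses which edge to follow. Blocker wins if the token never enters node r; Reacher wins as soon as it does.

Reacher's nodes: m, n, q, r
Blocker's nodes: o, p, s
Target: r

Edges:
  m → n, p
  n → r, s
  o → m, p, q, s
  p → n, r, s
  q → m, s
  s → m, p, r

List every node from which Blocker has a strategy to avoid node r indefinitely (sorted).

o, p, s

A0 = {r}
A1: add {n} — n (Reacher) has n→r.
A2: add {m} — m (Reacher) has m→n.
A3: add {q} — q (Reacher) has q→m.
A4 = A3; e.g. o (Blocker) can still go to p. Fixed point.
Reacher's attractor = {m, n, q, r}; Blocker avoids the target exactly from the complement.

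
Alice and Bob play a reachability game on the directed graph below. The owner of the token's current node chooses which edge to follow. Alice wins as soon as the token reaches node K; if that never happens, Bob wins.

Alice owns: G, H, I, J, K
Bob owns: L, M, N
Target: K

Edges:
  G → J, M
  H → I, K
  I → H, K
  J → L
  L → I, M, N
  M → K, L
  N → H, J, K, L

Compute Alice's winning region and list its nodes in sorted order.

H, I, K

A0 = {K}
A1: add {H, I} — H (Alice) has H→K; I (Alice) has I→K.
A2 = A1; e.g. G (Alice) has no edge into A1. Fixed point.
Alice's winning region = {H, I, K}.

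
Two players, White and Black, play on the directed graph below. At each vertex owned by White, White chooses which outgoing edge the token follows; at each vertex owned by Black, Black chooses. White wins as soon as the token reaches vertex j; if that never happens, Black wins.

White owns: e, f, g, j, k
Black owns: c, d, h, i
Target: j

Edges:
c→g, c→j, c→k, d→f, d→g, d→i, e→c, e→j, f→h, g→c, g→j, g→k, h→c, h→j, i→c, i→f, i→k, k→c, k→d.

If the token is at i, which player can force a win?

A0 = {j}
A1: add {e, g} — e (White) has e→j; g (White) has g→j.
A2 = A1; e.g. c (Black) can still go to k. Fixed point.
i never enters the attractor, so Black can avoid the target forever.

Black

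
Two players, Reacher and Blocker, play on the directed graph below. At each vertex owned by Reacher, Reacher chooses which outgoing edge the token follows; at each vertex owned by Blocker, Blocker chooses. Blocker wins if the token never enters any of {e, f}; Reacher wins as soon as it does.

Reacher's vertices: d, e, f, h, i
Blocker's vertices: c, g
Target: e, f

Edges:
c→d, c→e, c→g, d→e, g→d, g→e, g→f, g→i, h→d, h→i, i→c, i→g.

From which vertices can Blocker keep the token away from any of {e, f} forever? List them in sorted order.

c, g, i

A0 = {e, f}
A1: add {d} — d (Reacher) has d→e.
A2: add {h} — h (Reacher) has h→d.
A3 = A2; e.g. c (Blocker) can still go to g. Fixed point.
Reacher's attractor = {d, e, f, h}; Blocker avoids the target exactly from the complement.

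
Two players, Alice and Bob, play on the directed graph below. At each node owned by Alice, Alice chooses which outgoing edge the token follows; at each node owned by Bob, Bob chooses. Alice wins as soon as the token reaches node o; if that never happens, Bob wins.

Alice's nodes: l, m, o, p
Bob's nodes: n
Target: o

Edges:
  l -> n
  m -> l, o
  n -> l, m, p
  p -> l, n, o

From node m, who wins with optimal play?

A0 = {o}
A1: add {m, p} — m (Alice) has m→o; p (Alice) has p→o.
A2 = A1; e.g. l (Alice) has no edge into A1. Fixed point.
m ∈ A1, so Alice can force the target.

Alice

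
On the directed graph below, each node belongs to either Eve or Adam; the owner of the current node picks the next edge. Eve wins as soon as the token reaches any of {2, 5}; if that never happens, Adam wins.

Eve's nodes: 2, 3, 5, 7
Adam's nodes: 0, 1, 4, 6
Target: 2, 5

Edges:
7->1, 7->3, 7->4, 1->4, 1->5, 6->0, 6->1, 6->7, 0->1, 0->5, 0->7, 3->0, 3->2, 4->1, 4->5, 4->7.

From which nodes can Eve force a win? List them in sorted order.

A0 = {2, 5}
A1: add {3} — 3 (Eve) has 3→2.
A2: add {7} — 7 (Eve) has 7→3.
A3 = A2; e.g. 0 (Adam) can still go to 1. Fixed point.
Eve's winning region = {2, 3, 5, 7}.

2, 3, 5, 7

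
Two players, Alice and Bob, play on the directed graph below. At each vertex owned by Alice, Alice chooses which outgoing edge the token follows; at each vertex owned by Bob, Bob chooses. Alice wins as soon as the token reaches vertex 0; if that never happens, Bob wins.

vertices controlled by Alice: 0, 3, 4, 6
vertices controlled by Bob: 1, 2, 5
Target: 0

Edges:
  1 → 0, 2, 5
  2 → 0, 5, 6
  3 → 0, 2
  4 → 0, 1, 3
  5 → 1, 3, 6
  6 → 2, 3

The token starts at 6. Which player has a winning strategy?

Alice

A0 = {0}
A1: add {3, 4} — 3 (Alice) has 3→0; 4 (Alice) has 4→0.
A2: add {6} — 6 (Alice) has 6→3.
A3 = A2; e.g. 1 (Bob) can still go to 2. Fixed point.
6 ∈ A2, so Alice can force the target.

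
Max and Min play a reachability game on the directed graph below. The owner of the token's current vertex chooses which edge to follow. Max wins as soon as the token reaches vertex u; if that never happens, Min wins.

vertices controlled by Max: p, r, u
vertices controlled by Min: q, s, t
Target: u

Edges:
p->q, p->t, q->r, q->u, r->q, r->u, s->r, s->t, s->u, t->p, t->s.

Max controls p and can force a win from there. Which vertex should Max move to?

q

A0 = {u}
A1: add {r} — r (Max) has r→u.
A2: add {q} — q (Min): all of {r, u} already in.
A3: add {p} — p (Max) has p→q.
A4 = A3; e.g. s (Min) can still go to t. Fixed point.
From p, successor q is in the attractor (rank 2); the other successor t is not.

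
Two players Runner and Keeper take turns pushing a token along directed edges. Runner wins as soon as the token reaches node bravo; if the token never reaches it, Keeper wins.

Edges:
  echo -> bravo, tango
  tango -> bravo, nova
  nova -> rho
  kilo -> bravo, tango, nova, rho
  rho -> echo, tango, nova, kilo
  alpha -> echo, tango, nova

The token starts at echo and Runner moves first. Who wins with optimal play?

Runner

Track states (vertex, player-to-move).
A0 = {(bravo,Runner), (bravo,Keeper)}
A1: add {(echo,Runner), (tango,Runner), (kilo,Runner)}.
(echo,Runner) ∈ A1 ⇒ Runner forces the target.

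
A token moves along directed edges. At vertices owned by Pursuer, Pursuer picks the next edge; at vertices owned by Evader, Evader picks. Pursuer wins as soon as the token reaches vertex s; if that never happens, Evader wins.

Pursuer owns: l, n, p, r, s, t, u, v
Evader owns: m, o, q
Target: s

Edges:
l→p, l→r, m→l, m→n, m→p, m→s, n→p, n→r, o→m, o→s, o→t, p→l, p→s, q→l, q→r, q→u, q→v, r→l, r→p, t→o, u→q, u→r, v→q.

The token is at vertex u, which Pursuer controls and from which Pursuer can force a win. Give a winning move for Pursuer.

r

A0 = {s}
A1: add {p} — p (Pursuer) has p→s.
A2: add {l, n, r} — l (Pursuer) has l→p; n (Pursuer) has n→p; r (Pursuer) has r→p.
A3: add {m, u} — m (Evader): all of {l, n, p, s} already in; u (Pursuer) has u→r.
A4 = A3; e.g. o (Evader) can still go to t. Fixed point.
From u, successor r is in the attractor (rank 2); the other successor q is not.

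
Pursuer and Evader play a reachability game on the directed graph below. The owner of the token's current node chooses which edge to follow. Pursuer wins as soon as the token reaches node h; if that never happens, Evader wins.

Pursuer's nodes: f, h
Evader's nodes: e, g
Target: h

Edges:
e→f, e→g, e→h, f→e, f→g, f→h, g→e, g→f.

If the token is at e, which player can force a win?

Evader

A0 = {h}
A1: add {f} — f (Pursuer) has f→h.
A2 = A1; e.g. e (Evader) can still go to g. Fixed point.
e never enters the attractor, so Evader can avoid the target forever.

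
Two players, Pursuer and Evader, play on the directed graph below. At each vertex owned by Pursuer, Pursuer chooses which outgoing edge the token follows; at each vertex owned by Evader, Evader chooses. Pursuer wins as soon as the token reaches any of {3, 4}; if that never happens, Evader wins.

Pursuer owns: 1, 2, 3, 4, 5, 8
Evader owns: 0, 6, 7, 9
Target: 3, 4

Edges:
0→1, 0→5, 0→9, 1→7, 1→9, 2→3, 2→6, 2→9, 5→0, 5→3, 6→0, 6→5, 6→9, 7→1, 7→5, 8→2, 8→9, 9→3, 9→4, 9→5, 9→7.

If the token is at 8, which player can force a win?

A0 = {3, 4}
A1: add {2, 5} — 2 (Pursuer) has 2→3; 5 (Pursuer) has 5→3.
A2: add {8} — 8 (Pursuer) has 8→2.
A3 = A2; e.g. 0 (Evader) can still go to 1. Fixed point.
8 ∈ A2, so Pursuer can force the target.

Pursuer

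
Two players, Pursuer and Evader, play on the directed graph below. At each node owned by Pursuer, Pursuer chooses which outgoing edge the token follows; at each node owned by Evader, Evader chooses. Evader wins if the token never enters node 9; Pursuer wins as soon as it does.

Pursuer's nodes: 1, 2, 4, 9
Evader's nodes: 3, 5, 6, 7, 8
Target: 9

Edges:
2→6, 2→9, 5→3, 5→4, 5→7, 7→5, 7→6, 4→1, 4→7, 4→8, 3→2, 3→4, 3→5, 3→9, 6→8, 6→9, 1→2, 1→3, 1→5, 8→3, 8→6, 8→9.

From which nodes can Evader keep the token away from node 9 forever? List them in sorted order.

3, 5, 6, 7, 8

A0 = {9}
A1: add {2} — 2 (Pursuer) has 2→9.
A2: add {1} — 1 (Pursuer) has 1→2.
A3: add {4} — 4 (Pursuer) has 4→1.
A4 = A3; e.g. 3 (Evader) can still go to 5. Fixed point.
Pursuer's attractor = {1, 2, 4, 9}; Evader avoids the target exactly from the complement.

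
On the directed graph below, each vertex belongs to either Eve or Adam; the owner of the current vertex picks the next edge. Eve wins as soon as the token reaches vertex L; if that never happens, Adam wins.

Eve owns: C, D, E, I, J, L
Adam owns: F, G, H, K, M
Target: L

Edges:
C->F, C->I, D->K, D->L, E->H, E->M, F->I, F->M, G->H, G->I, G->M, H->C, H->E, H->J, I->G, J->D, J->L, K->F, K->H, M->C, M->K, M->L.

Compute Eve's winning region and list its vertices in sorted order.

A0 = {L}
A1: add {D, J} — D (Eve) has D→L; J (Eve) has J→L.
A2 = A1; e.g. C (Eve) has no edge into A1. Fixed point.
Eve's winning region = {D, J, L}.

D, J, L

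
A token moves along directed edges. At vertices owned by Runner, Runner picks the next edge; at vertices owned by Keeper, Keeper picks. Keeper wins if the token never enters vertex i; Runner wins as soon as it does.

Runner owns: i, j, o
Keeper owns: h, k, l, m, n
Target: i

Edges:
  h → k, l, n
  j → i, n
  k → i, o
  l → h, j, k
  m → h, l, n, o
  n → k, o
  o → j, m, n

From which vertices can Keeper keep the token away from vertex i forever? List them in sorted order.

h, l, m

A0 = {i}
A1: add {j} — j (Runner) has j→i.
A2: add {o} — o (Runner) has o→j.
A3: add {k} — k (Keeper): all of {i, o} already in.
A4: add {n} — n (Keeper): all of {k, o} already in.
A5 = A4; e.g. h (Keeper) can still go to l. Fixed point.
Runner's attractor = {i, j, k, n, o}; Keeper avoids the target exactly from the complement.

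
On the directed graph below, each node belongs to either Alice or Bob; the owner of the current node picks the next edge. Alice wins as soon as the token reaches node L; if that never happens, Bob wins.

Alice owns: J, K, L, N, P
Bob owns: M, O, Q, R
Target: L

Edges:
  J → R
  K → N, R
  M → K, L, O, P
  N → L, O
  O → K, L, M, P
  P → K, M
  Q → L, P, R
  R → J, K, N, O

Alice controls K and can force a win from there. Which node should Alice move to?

A0 = {L}
A1: add {N} — N (Alice) has N→L.
A2: add {K} — K (Alice) has K→N.
A3: add {P} — P (Alice) has P→K.
A4 = A3; e.g. J (Alice) has no edge into A3. Fixed point.
From K, successor N is in the attractor (rank 1); the other successor R is not.

N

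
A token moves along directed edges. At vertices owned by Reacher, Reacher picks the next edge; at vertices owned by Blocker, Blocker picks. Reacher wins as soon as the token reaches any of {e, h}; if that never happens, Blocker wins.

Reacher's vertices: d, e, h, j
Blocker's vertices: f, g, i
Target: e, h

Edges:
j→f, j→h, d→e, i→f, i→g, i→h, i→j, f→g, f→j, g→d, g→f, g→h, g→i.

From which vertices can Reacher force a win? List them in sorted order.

d, e, h, j

A0 = {e, h}
A1: add {d, j} — d (Reacher) has d→e; j (Reacher) has j→h.
A2 = A1; e.g. f (Blocker) can still go to g. Fixed point.
Reacher's winning region = {d, e, h, j}.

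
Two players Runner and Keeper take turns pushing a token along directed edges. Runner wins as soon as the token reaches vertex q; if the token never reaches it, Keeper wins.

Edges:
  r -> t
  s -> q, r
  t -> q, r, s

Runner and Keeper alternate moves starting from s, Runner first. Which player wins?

Runner

Track states (vertex, player-to-move).
A0 = {(q,Runner), (q,Keeper)}
A1: add {(s,Runner), (t,Runner)}.
(s,Runner) ∈ A1 ⇒ Runner forces the target.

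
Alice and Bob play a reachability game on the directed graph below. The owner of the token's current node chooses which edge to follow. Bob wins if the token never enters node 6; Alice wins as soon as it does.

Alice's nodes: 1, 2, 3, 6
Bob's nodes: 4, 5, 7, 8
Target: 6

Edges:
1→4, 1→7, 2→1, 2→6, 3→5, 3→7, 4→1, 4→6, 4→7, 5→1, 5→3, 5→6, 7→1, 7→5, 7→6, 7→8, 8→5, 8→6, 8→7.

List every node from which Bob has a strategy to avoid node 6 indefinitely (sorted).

A0 = {6}
A1: add {2} — 2 (Alice) has 2→6.
A2 = A1; e.g. 1 (Alice) has no edge into A1. Fixed point.
Alice's attractor = {2, 6}; Bob avoids the target exactly from the complement.

1, 3, 4, 5, 7, 8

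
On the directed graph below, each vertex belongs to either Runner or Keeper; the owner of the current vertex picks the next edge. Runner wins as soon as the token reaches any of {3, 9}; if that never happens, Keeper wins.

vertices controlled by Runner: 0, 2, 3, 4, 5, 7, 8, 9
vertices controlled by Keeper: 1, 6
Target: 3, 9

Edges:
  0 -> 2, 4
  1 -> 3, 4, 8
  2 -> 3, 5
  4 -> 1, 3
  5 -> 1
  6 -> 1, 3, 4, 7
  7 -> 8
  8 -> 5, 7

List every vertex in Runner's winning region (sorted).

A0 = {3, 9}
A1: add {2, 4} — 2 (Runner) has 2→3; 4 (Runner) has 4→3.
A2: add {0} — 0 (Runner) has 0→2.
A3 = A2; e.g. 1 (Keeper) can still go to 8. Fixed point.
Runner's winning region = {0, 2, 3, 4, 9}.

0, 2, 3, 4, 9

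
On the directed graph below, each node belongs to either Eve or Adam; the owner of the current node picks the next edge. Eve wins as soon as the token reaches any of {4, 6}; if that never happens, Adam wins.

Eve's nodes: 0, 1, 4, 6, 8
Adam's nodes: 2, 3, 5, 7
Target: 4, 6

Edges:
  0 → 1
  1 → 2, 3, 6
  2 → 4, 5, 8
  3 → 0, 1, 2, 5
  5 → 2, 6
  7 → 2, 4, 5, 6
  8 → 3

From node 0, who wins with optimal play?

Eve

A0 = {4, 6}
A1: add {1} — 1 (Eve) has 1→6.
A2: add {0} — 0 (Eve) has 0→1.
A3 = A2; e.g. 2 (Adam) can still go to 5. Fixed point.
0 ∈ A2, so Eve can force the target.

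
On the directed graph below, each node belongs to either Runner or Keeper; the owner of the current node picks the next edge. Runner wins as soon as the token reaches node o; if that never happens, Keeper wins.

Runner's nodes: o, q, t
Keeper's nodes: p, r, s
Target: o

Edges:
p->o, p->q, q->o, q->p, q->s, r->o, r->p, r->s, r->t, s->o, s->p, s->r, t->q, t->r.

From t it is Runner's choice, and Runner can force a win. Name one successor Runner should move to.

A0 = {o}
A1: add {q} — q (Runner) has q→o.
A2: add {p, t} — p (Keeper): all of {o, q} already in; t (Runner) has t→q.
A3 = A2; e.g. r (Keeper) can still go to s. Fixed point.
From t, successor q is in the attractor (rank 1); the other successor r is not.

q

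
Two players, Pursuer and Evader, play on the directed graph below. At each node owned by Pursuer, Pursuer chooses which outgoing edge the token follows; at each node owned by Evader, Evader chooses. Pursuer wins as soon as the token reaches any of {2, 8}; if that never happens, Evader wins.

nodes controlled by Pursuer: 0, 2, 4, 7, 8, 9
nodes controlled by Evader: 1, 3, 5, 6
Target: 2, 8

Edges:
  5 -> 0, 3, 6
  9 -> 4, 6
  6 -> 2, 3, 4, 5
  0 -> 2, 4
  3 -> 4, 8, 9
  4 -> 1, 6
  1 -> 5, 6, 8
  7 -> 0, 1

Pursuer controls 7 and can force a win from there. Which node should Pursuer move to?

0

A0 = {2, 8}
A1: add {0} — 0 (Pursuer) has 0→2.
A2: add {7} — 7 (Pursuer) has 7→0.
A3 = A2; e.g. 1 (Evader) can still go to 5. Fixed point.
From 7, successor 0 is in the attractor (rank 1); the other successor 1 is not.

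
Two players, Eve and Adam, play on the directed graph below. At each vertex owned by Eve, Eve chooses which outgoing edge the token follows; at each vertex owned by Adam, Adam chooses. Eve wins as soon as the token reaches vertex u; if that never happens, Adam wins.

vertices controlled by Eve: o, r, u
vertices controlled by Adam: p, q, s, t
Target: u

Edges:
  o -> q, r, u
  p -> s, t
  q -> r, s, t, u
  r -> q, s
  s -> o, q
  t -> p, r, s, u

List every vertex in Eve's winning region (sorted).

A0 = {u}
A1: add {o} — o (Eve) has o→u.
A2 = A1; e.g. p (Adam) can still go to s. Fixed point.
Eve's winning region = {o, u}.

o, u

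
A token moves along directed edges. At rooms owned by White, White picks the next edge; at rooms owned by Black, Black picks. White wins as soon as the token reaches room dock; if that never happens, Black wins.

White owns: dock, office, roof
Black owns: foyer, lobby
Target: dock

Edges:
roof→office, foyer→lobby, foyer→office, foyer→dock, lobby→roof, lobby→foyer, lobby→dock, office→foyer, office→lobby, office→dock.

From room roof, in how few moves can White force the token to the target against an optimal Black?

A0 = {dock}
A1: add {office} — office (White) has office→dock.
A2: add {roof} — roof (White) has roof→office.
A3 = A2; e.g. foyer (Black) can still go to lobby. Fixed point.
roof enters the attractor at level 2, so White can force the target in 2 moves from there.

2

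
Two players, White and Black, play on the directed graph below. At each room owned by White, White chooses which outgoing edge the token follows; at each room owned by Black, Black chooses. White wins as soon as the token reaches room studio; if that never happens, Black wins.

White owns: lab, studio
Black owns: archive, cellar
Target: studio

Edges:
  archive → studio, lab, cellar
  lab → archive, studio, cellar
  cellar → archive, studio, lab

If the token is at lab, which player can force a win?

A0 = {studio}
A1: add {lab} — lab (White) has lab→studio.
A2 = A1; e.g. archive (Black) can still go to cellar. Fixed point.
lab ∈ A1, so White can force the target.

White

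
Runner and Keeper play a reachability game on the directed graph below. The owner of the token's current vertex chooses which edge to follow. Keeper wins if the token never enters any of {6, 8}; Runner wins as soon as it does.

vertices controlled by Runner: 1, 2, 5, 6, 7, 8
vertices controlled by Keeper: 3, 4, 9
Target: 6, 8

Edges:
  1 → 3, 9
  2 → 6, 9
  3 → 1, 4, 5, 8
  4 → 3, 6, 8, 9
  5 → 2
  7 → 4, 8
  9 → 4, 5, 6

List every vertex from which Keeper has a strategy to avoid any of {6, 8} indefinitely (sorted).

A0 = {6, 8}
A1: add {2, 7} — 2 (Runner) has 2→6; 7 (Runner) has 7→8.
A2: add {5} — 5 (Runner) has 5→2.
A3 = A2; e.g. 1 (Runner) has no edge into A2. Fixed point.
Runner's attractor = {2, 5, 6, 7, 8}; Keeper avoids the target exactly from the complement.

1, 3, 4, 9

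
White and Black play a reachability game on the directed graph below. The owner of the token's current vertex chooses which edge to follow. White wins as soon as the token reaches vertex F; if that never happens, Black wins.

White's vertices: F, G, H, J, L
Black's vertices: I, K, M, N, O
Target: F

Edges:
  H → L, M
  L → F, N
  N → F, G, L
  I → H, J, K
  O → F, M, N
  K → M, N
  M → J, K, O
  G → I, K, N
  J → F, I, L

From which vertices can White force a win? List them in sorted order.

A0 = {F}
A1: add {J, L} — J (White) has J→F; L (White) has L→F.
A2: add {H} — H (White) has H→L.
A3 = A2; e.g. G (White) has no edge into A2. Fixed point.
White's winning region = {F, H, J, L}.

F, H, J, L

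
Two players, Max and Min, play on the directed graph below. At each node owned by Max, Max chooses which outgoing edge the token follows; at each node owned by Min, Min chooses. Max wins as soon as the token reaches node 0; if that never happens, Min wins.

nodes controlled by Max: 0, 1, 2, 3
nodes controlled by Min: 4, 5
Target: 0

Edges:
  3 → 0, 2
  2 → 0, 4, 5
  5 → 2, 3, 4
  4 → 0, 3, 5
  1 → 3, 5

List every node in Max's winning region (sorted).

A0 = {0}
A1: add {2, 3} — 2 (Max) has 2→0; 3 (Max) has 3→0.
A2: add {1} — 1 (Max) has 1→3.
A3 = A2; e.g. 4 (Min) can still go to 5. Fixed point.
Max's winning region = {0, 1, 2, 3}.

0, 1, 2, 3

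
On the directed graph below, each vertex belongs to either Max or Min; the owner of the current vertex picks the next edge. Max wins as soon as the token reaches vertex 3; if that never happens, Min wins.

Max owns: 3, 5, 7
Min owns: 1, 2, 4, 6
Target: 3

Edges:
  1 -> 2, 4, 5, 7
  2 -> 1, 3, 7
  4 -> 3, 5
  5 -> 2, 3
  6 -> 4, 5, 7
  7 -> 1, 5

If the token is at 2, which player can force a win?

Min

A0 = {3}
A1: add {5} — 5 (Max) has 5→3.
A2: add {4, 7} — 4 (Min): all of {3, 5} already in; 7 (Max) has 7→5.
A3: add {6} — 6 (Min): all of {4, 5, 7} already in.
A4 = A3; e.g. 1 (Min) can still go to 2. Fixed point.
2 never enters the attractor, so Min can avoid the target forever.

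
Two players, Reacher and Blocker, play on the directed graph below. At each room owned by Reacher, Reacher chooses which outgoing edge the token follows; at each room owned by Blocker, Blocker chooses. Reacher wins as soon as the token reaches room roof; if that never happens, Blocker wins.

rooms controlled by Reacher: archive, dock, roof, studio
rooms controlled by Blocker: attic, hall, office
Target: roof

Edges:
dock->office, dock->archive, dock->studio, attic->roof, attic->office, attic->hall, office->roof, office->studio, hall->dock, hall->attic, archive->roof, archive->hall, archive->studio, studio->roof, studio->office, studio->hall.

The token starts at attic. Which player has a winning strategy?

Blocker

A0 = {roof}
A1: add {archive, studio} — archive (Reacher) has archive→roof; studio (Reacher) has studio→roof.
A2: add {dock, office} — dock (Reacher) has dock→archive; office (Blocker): all of {roof, studio} already in.
A3 = A2; e.g. attic (Blocker) can still go to hall. Fixed point.
attic never enters the attractor, so Blocker can avoid the target forever.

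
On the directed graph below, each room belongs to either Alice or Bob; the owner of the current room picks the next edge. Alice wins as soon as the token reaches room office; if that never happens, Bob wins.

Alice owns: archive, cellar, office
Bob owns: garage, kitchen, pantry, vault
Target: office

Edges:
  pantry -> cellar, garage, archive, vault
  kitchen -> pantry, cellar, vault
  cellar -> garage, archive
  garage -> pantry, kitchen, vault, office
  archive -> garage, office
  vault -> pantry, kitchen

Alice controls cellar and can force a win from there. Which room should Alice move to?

A0 = {office}
A1: add {archive} — archive (Alice) has archive→office.
A2: add {cellar} — cellar (Alice) has cellar→archive.
A3 = A2; e.g. pantry (Bob) can still go to garage. Fixed point.
From cellar, successor archive is in the attractor (rank 1); the other successor garage is not.

archive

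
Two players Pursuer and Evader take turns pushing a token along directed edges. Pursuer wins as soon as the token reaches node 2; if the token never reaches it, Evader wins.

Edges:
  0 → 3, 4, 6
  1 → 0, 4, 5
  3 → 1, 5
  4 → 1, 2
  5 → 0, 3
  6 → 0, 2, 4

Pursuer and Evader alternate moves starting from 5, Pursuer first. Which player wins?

Track states (vertex, player-to-move).
A0 = {(2,Pursuer), (2,Evader)}
A1: add {(4,Pursuer), (6,Pursuer)}.
A2 = A1; e.g. (0,Pursuer) stays out. (5,Pursuer) never enters ⇒ Evader avoids the target.

Evader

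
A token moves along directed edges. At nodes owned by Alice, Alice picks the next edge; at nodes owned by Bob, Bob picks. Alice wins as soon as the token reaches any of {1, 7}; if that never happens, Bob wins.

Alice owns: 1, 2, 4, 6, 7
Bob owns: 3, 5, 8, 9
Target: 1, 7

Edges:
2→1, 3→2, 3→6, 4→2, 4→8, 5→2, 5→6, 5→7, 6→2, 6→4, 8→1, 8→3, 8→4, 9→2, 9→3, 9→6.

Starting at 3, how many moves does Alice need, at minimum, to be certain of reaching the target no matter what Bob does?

A0 = {1, 7}
A1: add {2} — 2 (Alice) has 2→1.
A2: add {4, 6} — 4 (Alice) has 4→2; 6 (Alice) has 6→2.
A3: add {3, 5} — 3 (Bob): all of {2, 6} already in; 5 (Bob): all of {2, 6, 7} already in.
3 enters the attractor at level 3, so Alice can force the target in 3 moves from there.

3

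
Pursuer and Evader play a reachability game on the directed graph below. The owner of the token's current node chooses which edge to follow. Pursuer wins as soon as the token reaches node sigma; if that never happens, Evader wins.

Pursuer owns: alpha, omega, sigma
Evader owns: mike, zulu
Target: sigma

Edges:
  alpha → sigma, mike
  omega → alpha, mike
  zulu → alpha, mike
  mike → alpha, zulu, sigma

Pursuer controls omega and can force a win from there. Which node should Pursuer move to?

A0 = {sigma}
A1: add {alpha} — alpha (Pursuer) has alpha→sigma.
A2: add {omega} — omega (Pursuer) has omega→alpha.
A3 = A2; e.g. zulu (Evader) can still go to mike. Fixed point.
From omega, successor alpha is in the attractor (rank 1); the other successor mike is not.

alpha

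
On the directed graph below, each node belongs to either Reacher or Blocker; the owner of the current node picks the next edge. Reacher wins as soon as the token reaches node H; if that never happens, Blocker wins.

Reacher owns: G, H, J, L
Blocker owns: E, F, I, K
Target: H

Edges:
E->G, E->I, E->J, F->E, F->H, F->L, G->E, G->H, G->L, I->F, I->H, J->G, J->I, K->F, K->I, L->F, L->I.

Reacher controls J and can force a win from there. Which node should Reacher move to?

G

A0 = {H}
A1: add {G} — G (Reacher) has G→H.
A2: add {J} — J (Reacher) has J→G.
A3 = A2; e.g. E (Blocker) can still go to I. Fixed point.
From J, successor G is in the attractor (rank 1); the other successor I is not.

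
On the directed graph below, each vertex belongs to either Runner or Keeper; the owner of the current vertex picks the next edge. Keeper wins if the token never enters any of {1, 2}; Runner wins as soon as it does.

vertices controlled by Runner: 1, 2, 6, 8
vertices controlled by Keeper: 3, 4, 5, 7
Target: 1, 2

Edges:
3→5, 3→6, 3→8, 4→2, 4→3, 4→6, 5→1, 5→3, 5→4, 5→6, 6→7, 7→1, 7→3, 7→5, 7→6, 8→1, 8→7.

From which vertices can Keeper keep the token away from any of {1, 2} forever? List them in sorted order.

3, 4, 5, 6, 7

A0 = {1, 2}
A1: add {8} — 8 (Runner) has 8→1.
A2 = A1; e.g. 3 (Keeper) can still go to 5. Fixed point.
Runner's attractor = {1, 2, 8}; Keeper avoids the target exactly from the complement.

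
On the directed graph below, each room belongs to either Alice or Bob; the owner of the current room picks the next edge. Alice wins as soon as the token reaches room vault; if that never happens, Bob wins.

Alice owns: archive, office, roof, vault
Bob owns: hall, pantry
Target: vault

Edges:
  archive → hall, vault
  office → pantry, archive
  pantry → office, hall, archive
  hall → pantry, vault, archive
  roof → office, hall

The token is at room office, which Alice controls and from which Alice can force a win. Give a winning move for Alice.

archive

A0 = {vault}
A1: add {archive} — archive (Alice) has archive→vault.
A2: add {office} — office (Alice) has office→archive.
A3: add {roof} — roof (Alice) has roof→office.
A4 = A3; e.g. pantry (Bob) can still go to hall. Fixed point.
From office, successor archive is in the attractor (rank 1); the other successor pantry is not.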